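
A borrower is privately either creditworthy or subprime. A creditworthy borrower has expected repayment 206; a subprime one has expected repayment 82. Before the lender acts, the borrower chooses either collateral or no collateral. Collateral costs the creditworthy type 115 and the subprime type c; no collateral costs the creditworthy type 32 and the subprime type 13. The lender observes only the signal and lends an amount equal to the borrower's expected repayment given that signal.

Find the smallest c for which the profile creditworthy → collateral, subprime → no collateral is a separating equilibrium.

137

Under separation: collateral → creditworthy (pays 206); no collateral → subprime (pays 82).
Creditworthy: 206 − 115 = 91 ≥ 82 − 32 = 50. Holds regardless of c. ✓
Subprime: 82 − 13 ≥ 206 − c, so c ≥ 206 − 69 = 137.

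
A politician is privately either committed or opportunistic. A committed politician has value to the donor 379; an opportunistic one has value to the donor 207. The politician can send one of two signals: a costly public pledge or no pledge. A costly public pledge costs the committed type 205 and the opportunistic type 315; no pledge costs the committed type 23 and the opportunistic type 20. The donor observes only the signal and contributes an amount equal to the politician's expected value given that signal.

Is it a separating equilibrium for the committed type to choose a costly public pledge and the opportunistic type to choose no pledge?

If types separate, pledge earns payment 379 and no pledge earns 207.
Committed: pledge gives 379 − 205 = 174; no pledge gives 207 − 23 = 184. Would deviate. ✗
Opportunistic: no pledge gives 207 − 20 = 187; pledge gives 379 − 315 = 64. No deviation. ✓

No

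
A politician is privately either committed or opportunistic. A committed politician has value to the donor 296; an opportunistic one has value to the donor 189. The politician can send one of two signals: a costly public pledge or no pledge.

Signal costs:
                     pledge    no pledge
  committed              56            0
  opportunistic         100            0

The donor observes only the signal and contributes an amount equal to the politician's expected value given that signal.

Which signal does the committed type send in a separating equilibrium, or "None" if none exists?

Try committed → pledge, opportunistic → no pledge:
  If types separate, pledge earns payment 296 and no pledge earns 189.
  Committed: pledge gives 296 − 56 = 240; no pledge gives 189 − 0 = 189. No deviation. ✓
  Opportunistic: no pledge gives 189 − 0 = 189; pledge gives 296 − 100 = 196. Would deviate. ✗
Try committed → no pledge, opportunistic → pledge:
  If types separate, no pledge earns payment 296 and pledge earns 189.
  Committed: no pledge gives 296 − 0 = 296; pledge gives 189 − 56 = 133. No deviation. ✓
  Opportunistic: pledge gives 189 − 100 = 89; no pledge gives 296 − 0 = 296. Would deviate. ✗
Neither assignment is incentive-compatible.

None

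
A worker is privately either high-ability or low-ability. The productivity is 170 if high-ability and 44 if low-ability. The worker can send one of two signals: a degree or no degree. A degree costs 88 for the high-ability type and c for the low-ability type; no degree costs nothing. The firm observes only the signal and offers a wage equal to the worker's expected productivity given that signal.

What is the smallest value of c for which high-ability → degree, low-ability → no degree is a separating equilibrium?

Under separation: degree → high-ability (pays 170); no degree → low-ability (pays 44).
High-ability: 170 − 88 = 82 ≥ 44 − 0 = 44. Holds regardless of c. ✓
Low-ability: 44 − 0 ≥ 170 − c, so c ≥ 170 − 44 = 126.

126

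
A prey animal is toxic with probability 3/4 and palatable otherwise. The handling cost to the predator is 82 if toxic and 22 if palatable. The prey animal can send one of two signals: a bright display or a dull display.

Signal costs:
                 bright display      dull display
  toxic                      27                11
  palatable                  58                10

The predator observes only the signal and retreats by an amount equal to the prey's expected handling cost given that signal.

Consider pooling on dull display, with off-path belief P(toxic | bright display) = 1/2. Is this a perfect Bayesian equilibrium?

On the equilibrium path (dull display) the predator holds the prior 3/4 and pays 3/4·82 + 1/4·22 = 67. Off-path (bright display) belief 1/2 gives 1/2·82 + 1/2·22 = 52.
Toxic: dull display gives 67 − 11 = 56; bright display gives 52 − 27 = 25. Stays. ✓
Palatable: dull display gives 67 − 10 = 57; bright display gives 52 − 58 = -6. Stays. ✓
Beliefs are Bayes-consistent on-path and both types best-respond.

Yes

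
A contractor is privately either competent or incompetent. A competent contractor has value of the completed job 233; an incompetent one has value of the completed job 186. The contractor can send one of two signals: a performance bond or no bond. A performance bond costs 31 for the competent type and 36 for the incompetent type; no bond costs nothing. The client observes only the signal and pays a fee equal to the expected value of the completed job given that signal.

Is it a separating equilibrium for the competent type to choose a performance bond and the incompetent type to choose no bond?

No

Under separation the client infers type exactly: bond → competent (pays 233), no bond → incompetent (pays 186).
Competent: bond gives 233 − 31 = 202; no bond gives 186 − 0 = 186. No deviation. ✓
Incompetent: no bond gives 186 − 0 = 186; bond gives 233 − 36 = 197. Would deviate. ✗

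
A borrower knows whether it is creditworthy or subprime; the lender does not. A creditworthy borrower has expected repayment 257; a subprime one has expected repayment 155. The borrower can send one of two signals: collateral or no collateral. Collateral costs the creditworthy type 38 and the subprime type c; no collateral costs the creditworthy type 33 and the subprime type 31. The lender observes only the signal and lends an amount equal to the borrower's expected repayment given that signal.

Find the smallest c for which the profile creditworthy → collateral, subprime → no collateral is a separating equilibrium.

Under separation: collateral → creditworthy (pays 257); no collateral → subprime (pays 155).
Creditworthy: 257 − 38 = 219 ≥ 155 − 33 = 122. Holds regardless of c. ✓
Subprime: 155 − 31 ≥ 257 − c, so c ≥ 257 − 124 = 133.

133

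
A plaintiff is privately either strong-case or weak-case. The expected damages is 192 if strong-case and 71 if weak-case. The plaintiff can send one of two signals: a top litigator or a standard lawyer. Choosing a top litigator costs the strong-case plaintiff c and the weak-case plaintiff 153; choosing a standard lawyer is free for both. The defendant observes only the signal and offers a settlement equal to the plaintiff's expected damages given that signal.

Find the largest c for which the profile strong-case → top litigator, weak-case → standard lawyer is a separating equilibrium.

Under separation: top litigator → strong-case (pays 192); standard lawyer → weak-case (pays 71).
Weak-case: 71 − 0 = 71 ≥ 192 − 153 = 39. Holds regardless of c. ✓
Strong-case: 192 − c ≥ 71 − 0, so c ≤ 192 − 71 = 121.

121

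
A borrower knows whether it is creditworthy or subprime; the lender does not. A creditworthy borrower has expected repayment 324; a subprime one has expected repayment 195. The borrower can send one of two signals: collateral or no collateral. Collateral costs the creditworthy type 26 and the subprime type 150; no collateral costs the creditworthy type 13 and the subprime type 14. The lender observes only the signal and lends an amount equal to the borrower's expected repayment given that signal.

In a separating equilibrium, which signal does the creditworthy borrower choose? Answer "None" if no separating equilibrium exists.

Try creditworthy → collateral, subprime → no collateral:
  If types separate, collateral earns payment 324 and no collateral earns 195.
  Creditworthy: collateral gives 324 − 26 = 298; no collateral gives 195 − 13 = 182. No deviation. ✓
  Subprime: no collateral gives 195 − 14 = 181; collateral gives 324 − 150 = 174. No deviation. ✓
Both hold — the creditworthy type sends collateral.

collateral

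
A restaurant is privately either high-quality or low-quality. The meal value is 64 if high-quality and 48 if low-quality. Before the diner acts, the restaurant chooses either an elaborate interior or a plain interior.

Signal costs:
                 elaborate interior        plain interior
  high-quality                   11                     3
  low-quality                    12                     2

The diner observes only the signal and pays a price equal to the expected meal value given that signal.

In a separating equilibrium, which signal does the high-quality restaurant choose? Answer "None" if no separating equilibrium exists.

Try high-quality → elaborate interior, low-quality → plain interior:
  If types separate, elaborate interior earns payment 64 and plain interior earns 48.
  High-quality: elaborate interior gives 64 − 11 = 53; plain interior gives 48 − 3 = 45. No deviation. ✓
  Low-quality: plain interior gives 48 − 2 = 46; elaborate interior gives 64 − 12 = 52. Would deviate. ✗
Try high-quality → plain interior, low-quality → elaborate interior:
  If types separate, plain interior earns payment 64 and elaborate interior earns 48.
  High-quality: plain interior gives 64 − 3 = 61; elaborate interior gives 48 − 11 = 37. No deviation. ✓
  Low-quality: elaborate interior gives 48 − 12 = 36; plain interior gives 64 − 2 = 62. Would deviate. ✗
Neither assignment is incentive-compatible.

None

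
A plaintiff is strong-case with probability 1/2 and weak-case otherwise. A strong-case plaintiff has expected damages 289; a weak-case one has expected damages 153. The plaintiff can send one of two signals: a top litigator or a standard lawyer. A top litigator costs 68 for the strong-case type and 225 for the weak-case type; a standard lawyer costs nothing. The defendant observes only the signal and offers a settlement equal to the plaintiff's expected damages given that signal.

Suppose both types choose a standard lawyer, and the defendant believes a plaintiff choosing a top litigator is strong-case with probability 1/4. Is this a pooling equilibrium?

On the equilibrium path (standard lawyer) the defendant holds the prior 1/2 and pays 1/2·289 + 1/2·153 = 221. Off-path (top litigator) belief 1/4 gives 1/4·289 + 3/4·153 = 187.
Strong-case: standard lawyer gives 221 − 0 = 221; top litigator gives 187 − 68 = 119. Stays. ✓
Weak-case: standard lawyer gives 221 − 0 = 221; top litigator gives 187 − 225 = -38. Stays. ✓
Beliefs are Bayes-consistent on-path and both types best-respond.

Yes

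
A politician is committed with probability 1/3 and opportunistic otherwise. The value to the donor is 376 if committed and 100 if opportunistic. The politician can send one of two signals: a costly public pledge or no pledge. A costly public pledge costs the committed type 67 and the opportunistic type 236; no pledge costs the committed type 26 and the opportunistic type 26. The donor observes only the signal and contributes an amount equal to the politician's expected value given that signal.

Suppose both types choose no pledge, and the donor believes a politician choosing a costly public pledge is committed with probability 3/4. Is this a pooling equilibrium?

At the pooled signal (no pledge) the donor holds the prior 1/3 and pays 1/3·376 + 2/3·100 = 192. Off-path (pledge) belief 3/4 gives 3/4·376 + 1/4·100 = 307.
Committed: no pledge gives 192 − 26 = 166; pledge gives 307 − 67 = 240. Deviates. ✗
Opportunistic: no pledge gives 192 − 26 = 166; pledge gives 307 − 236 = 71. Stays. ✓

No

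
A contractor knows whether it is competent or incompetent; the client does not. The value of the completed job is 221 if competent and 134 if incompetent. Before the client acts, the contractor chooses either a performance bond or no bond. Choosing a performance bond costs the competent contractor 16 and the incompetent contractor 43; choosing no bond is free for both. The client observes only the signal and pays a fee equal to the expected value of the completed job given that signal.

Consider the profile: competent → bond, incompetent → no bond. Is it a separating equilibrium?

If types separate, bond earns payment 221 and no bond earns 134.
Competent: bond gives 221 − 16 = 205; no bond gives 134 − 0 = 134. No deviation. ✓
Incompetent: no bond gives 134 − 0 = 134; bond gives 221 − 43 = 178. Would deviate. ✗

No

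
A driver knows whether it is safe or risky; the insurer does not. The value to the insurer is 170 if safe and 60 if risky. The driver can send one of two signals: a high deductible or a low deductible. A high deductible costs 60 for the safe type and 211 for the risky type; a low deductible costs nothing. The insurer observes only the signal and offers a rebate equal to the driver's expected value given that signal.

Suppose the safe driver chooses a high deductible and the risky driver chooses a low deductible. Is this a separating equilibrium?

Yes

If types separate, high deductible earns payment 170 and low deductible earns 60.
Safe: high deductible gives 170 − 60 = 110; low deductible gives 60 − 0 = 60. No deviation. ✓
Risky: low deductible gives 60 − 0 = 60; high deductible gives 170 − 211 = -41. No deviation. ✓
Both incentive constraints hold.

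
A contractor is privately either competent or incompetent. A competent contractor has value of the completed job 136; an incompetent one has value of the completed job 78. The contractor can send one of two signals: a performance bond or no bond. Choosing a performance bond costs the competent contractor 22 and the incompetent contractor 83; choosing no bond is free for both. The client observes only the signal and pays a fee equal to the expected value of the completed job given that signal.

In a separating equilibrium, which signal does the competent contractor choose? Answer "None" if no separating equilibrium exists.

Try competent → bond, incompetent → no bond:
  If types separate, bond earns payment 136 and no bond earns 78.
  Competent: bond gives 136 − 22 = 114; no bond gives 78 − 0 = 78. No deviation. ✓
  Incompetent: no bond gives 78 − 0 = 78; bond gives 136 − 83 = 53. No deviation. ✓
Both hold — the competent type sends bond.

bond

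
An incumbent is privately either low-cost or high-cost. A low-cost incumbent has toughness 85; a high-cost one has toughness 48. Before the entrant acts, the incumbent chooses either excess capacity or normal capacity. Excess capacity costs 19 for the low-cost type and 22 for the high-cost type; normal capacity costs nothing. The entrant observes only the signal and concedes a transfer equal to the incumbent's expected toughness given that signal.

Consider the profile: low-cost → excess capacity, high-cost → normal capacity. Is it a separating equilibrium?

No

Under separation the entrant infers type exactly: excess capacity → low-cost (pays 85), normal capacity → high-cost (pays 48).
Low-cost: excess capacity gives 85 − 19 = 66; normal capacity gives 48 − 0 = 48. No deviation. ✓
High-cost: normal capacity gives 48 − 0 = 48; excess capacity gives 85 − 22 = 63. Would deviate. ✗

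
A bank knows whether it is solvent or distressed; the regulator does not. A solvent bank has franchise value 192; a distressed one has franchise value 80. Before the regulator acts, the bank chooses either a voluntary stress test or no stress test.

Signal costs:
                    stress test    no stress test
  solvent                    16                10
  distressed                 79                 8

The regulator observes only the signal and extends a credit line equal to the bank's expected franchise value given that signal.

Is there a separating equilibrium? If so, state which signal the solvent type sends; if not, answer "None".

Try solvent → stress test, distressed → no stress test:
  If types separate, stress test earns payment 192 and no stress test earns 80.
  Solvent: stress test gives 192 − 16 = 176; no stress test gives 80 − 10 = 70. No deviation. ✓
  Distressed: no stress test gives 80 − 8 = 72; stress test gives 192 − 79 = 113. Would deviate. ✗
Try solvent → no stress test, distressed → stress test:
  If types separate, no stress test earns payment 192 and stress test earns 80.
  Solvent: no stress test gives 192 − 10 = 182; stress test gives 80 − 16 = 64. No deviation. ✓
  Distressed: stress test gives 80 − 79 = 1; no stress test gives 192 − 8 = 184. Would deviate. ✗
Neither assignment is incentive-compatible.

None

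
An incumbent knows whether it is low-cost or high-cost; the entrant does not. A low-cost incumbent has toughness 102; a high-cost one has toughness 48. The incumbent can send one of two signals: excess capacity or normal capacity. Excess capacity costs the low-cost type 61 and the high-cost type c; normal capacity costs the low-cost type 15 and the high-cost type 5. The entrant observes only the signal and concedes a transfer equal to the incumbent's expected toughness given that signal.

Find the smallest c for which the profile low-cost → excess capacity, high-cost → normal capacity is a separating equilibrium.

59

Under separation: excess capacity → low-cost (pays 102); normal capacity → high-cost (pays 48).
Low-cost: 102 − 61 = 41 ≥ 48 − 15 = 33. Holds regardless of c. ✓
High-cost: 48 − 5 ≥ 102 − c, so c ≥ 102 − 43 = 59.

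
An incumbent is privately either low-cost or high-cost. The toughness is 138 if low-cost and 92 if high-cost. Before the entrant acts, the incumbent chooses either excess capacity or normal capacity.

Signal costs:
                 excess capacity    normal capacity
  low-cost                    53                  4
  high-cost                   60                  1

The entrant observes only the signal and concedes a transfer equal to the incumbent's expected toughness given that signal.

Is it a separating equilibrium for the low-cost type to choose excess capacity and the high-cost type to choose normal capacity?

No

If types separate, excess capacity earns payment 138 and normal capacity earns 92.
Low-cost: excess capacity gives 138 − 53 = 85; normal capacity gives 92 − 4 = 88. Would deviate. ✗
High-cost: normal capacity gives 92 − 1 = 91; excess capacity gives 138 − 60 = 78. No deviation. ✓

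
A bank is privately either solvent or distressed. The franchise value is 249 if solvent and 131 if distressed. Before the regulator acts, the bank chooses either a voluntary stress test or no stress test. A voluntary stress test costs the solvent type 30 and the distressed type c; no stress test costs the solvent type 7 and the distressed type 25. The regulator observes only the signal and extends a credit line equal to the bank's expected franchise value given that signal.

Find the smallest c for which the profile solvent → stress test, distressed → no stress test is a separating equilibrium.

143

Under separation: stress test → solvent (pays 249); no stress test → distressed (pays 131).
Solvent: 249 − 30 = 219 ≥ 131 − 7 = 124. Holds regardless of c. ✓
Distressed: 131 − 25 ≥ 249 − c, so c ≥ 249 − 106 = 143.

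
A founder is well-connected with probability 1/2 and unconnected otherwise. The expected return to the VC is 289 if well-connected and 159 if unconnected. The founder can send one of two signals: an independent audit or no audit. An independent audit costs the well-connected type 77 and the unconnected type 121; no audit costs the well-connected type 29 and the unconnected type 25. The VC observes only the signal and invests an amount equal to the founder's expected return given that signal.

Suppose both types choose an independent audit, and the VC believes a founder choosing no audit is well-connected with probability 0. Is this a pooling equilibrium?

No

At the pooled signal (audit) the VC holds the prior 1/2 and pays 1/2·289 + 1/2·159 = 224. Off-path (no audit) belief 0 gives 0·289 + 1·159 = 159.
Well-connected: audit gives 224 − 77 = 147; no audit gives 159 − 29 = 130. Stays. ✓
Unconnected: audit gives 224 − 121 = 103; no audit gives 159 − 25 = 134. Deviates. ✗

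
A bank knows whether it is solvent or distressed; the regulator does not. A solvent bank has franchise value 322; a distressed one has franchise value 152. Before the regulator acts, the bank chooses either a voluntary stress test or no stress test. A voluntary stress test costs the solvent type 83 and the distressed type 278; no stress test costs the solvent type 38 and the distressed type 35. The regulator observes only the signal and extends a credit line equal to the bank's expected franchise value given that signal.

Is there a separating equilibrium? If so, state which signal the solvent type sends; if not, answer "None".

Try solvent → stress test, distressed → no stress test:
  If types separate, stress test earns payment 322 and no stress test earns 152.
  Solvent: stress test gives 322 − 83 = 239; no stress test gives 152 − 38 = 114. No deviation. ✓
  Distressed: no stress test gives 152 − 35 = 117; stress test gives 322 − 278 = 44. No deviation. ✓
Both hold — the solvent type sends stress test.

stress test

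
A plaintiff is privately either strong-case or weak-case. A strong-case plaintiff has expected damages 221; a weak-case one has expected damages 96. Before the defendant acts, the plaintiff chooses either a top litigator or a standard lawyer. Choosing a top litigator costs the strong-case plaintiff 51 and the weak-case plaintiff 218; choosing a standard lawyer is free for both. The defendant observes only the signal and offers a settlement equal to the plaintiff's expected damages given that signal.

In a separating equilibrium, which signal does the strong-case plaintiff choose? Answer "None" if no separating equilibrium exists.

Try strong-case → top litigator, weak-case → standard lawyer:
  If types separate, top litigator earns payment 221 and standard lawyer earns 96.
  Strong-case: top litigator gives 221 − 51 = 170; standard lawyer gives 96 − 0 = 96. No deviation. ✓
  Weak-case: standard lawyer gives 96 − 0 = 96; top litigator gives 221 − 218 = 3. No deviation. ✓
Both hold — the strong-case type sends top litigator.

top litigator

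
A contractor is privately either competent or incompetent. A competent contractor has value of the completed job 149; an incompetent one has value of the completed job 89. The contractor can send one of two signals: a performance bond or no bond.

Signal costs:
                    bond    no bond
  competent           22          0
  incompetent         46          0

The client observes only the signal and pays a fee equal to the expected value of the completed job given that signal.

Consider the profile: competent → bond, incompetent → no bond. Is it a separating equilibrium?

No

If types separate, bond earns payment 149 and no bond earns 89.
Competent: bond gives 149 − 22 = 127; no bond gives 89 − 0 = 89. No deviation. ✓
Incompetent: no bond gives 89 − 0 = 89; bond gives 149 − 46 = 103. Would deviate. ✗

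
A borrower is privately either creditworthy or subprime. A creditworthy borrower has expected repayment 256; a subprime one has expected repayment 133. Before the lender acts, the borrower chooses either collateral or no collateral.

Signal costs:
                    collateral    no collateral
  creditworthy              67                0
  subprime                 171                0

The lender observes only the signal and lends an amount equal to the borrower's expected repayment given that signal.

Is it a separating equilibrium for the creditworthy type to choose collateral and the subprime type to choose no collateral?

Yes

Under separation the lender infers type exactly: collateral → creditworthy (pays 256), no collateral → subprime (pays 133).
Creditworthy: collateral gives 256 − 67 = 189; no collateral gives 133 − 0 = 133. No deviation. ✓
Subprime: no collateral gives 133 − 0 = 133; collateral gives 256 − 171 = 85. No deviation. ✓
Both incentive constraints hold.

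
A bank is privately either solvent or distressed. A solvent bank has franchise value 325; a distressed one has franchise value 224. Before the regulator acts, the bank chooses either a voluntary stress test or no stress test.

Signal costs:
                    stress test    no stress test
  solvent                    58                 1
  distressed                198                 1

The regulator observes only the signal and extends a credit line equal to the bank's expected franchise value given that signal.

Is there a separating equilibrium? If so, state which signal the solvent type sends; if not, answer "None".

Try solvent → stress test, distressed → no stress test:
  If types separate, stress test earns payment 325 and no stress test earns 224.
  Solvent: stress test gives 325 − 58 = 267; no stress test gives 224 − 1 = 223. No deviation. ✓
  Distressed: no stress test gives 224 − 1 = 223; stress test gives 325 − 198 = 127. No deviation. ✓
Both hold — the solvent type sends stress test.

stress test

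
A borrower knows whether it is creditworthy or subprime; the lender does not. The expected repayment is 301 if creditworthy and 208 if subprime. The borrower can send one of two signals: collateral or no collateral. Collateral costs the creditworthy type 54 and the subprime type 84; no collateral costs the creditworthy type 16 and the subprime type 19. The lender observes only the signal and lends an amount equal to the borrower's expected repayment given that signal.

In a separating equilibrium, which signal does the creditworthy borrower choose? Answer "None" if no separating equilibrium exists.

Try creditworthy → collateral, subprime → no collateral:
  If types separate, collateral earns payment 301 and no collateral earns 208.
  Creditworthy: collateral gives 301 − 54 = 247; no collateral gives 208 − 16 = 192. No deviation. ✓
  Subprime: no collateral gives 208 − 19 = 189; collateral gives 301 − 84 = 217. Would deviate. ✗
Try creditworthy → no collateral, subprime → collateral:
  If types separate, no collateral earns payment 301 and collateral earns 208.
  Creditworthy: no collateral gives 301 − 16 = 285; collateral gives 208 − 54 = 154. No deviation. ✓
  Subprime: collateral gives 208 − 84 = 124; no collateral gives 301 − 19 = 282. Would deviate. ✗
Neither assignment is incentive-compatible.

None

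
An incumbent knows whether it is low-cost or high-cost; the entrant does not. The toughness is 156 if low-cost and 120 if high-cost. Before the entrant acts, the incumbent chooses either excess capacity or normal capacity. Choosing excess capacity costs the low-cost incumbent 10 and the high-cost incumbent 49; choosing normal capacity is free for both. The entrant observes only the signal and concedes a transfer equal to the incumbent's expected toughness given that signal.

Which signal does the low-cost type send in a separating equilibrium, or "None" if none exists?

Try low-cost → excess capacity, high-cost → normal capacity:
  If types separate, excess capacity earns payment 156 and normal capacity earns 120.
  Low-cost: excess capacity gives 156 − 10 = 146; normal capacity gives 120 − 0 = 120. No deviation. ✓
  High-cost: normal capacity gives 120 − 0 = 120; excess capacity gives 156 − 49 = 107. No deviation. ✓
Both hold — the low-cost type sends excess capacity.

excess capacity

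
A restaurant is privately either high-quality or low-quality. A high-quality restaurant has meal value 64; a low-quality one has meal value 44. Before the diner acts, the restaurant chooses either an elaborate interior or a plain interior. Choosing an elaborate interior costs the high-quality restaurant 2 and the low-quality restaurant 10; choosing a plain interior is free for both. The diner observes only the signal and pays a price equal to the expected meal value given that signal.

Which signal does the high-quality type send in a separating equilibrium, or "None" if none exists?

None

Try high-quality → elaborate interior, low-quality → plain interior:
  If types separate, elaborate interior earns payment 64 and plain interior earns 44.
  High-quality: elaborate interior gives 64 − 2 = 62; plain interior gives 44 − 0 = 44. No deviation. ✓
  Low-quality: plain interior gives 44 − 0 = 44; elaborate interior gives 64 − 10 = 54. Would deviate. ✗
Try high-quality → plain interior, low-quality → elaborate interior:
  If types separate, plain interior earns payment 64 and elaborate interior earns 44.
  High-quality: plain interior gives 64 − 0 = 64; elaborate interior gives 44 − 2 = 42. No deviation. ✓
  Low-quality: elaborate interior gives 44 − 10 = 34; plain interior gives 64 − 0 = 64. Would deviate. ✗
Neither assignment is incentive-compatible.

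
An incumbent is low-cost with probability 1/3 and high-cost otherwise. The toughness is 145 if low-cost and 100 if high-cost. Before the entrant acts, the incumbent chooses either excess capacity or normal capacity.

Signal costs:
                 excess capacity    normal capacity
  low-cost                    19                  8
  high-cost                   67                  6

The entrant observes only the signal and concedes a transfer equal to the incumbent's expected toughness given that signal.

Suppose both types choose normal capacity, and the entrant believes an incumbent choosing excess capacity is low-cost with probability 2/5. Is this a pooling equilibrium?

On the equilibrium path (normal capacity) the entrant holds the prior 1/3 and pays 1/3·145 + 2/3·100 = 115. Off-path (excess capacity) belief 2/5 gives 2/5·145 + 3/5·100 = 118.
Low-cost: normal capacity gives 115 − 8 = 107; excess capacity gives 118 − 19 = 99. Stays. ✓
High-cost: normal capacity gives 115 − 6 = 109; excess capacity gives 118 − 67 = 51. Stays. ✓
Beliefs are Bayes-consistent on-path and both types best-respond.

Yes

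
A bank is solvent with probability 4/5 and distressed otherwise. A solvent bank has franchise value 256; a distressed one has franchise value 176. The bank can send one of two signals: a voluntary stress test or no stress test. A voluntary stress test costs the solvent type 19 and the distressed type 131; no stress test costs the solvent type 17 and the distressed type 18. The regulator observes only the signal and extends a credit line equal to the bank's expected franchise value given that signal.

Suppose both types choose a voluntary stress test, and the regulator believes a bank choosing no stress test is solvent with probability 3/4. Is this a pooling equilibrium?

No

At the pooled signal (stress test) the regulator holds the prior 4/5 and pays 4/5·256 + 1/5·176 = 240. Off-path (no stress test) belief 3/4 gives 3/4·256 + 1/4·176 = 236.
Solvent: stress test gives 240 − 19 = 221; no stress test gives 236 − 17 = 219. Stays. ✓
Distressed: stress test gives 240 − 131 = 109; no stress test gives 236 − 18 = 218. Deviates. ✗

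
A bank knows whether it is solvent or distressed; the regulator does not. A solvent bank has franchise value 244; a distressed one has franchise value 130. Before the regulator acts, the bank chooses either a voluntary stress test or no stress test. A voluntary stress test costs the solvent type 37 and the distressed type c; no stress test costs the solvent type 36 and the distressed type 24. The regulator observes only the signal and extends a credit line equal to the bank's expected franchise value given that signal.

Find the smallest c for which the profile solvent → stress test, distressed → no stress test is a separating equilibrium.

Under separation: stress test → solvent (pays 244); no stress test → distressed (pays 130).
Solvent: 244 − 37 = 207 ≥ 130 − 36 = 94. Holds regardless of c. ✓
Distressed: 130 − 24 ≥ 244 − c, so c ≥ 244 − 106 = 138.

138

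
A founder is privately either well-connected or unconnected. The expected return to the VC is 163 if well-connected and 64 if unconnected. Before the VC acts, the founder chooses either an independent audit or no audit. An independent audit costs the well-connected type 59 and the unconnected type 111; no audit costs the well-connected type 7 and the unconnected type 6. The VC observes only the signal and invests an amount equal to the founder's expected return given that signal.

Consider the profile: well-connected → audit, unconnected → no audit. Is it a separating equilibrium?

Yes

Under separation the VC infers type exactly: audit → well-connected (pays 163), no audit → unconnected (pays 64).
Well-connected: audit gives 163 − 59 = 104; no audit gives 64 − 7 = 57. No deviation. ✓
Unconnected: no audit gives 64 − 6 = 58; audit gives 163 − 111 = 52. No deviation. ✓
Neither type gains from mimicking the other.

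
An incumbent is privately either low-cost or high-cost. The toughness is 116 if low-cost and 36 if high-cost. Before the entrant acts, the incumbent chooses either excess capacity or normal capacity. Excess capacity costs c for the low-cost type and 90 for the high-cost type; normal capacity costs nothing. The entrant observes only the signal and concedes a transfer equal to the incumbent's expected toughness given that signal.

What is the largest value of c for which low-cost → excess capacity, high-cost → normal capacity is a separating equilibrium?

Under separation: excess capacity → low-cost (pays 116); normal capacity → high-cost (pays 36).
High-cost: 36 − 0 = 36 ≥ 116 − 90 = 26. Holds regardless of c. ✓
Low-cost: 116 − c ≥ 36 − 0, so c ≤ 116 − 36 = 80.

80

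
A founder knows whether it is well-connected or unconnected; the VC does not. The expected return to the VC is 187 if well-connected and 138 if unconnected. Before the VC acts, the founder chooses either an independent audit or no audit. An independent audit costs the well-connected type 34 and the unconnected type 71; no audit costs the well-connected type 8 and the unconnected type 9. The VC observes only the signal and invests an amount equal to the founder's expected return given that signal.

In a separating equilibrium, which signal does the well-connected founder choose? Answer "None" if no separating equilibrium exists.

audit

Try well-connected → audit, unconnected → no audit:
  Under separation the VC infers type exactly: audit → well-connected (pays 187), no audit → unconnected (pays 138).
  Well-connected: audit gives 187 − 34 = 153; no audit gives 138 − 8 = 130. No deviation. ✓
  Unconnected: no audit gives 138 − 9 = 129; audit gives 187 − 71 = 116. No deviation. ✓
Both hold — the well-connected type sends audit.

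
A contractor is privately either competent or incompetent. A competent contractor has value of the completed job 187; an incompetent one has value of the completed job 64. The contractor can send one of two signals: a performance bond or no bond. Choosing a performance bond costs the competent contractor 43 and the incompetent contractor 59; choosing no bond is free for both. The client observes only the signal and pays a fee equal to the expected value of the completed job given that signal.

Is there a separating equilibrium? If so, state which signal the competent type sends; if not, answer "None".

Try competent → bond, incompetent → no bond:
  If types separate, bond earns payment 187 and no bond earns 64.
  Competent: bond gives 187 − 43 = 144; no bond gives 64 − 0 = 64. No deviation. ✓
  Incompetent: no bond gives 64 − 0 = 64; bond gives 187 − 59 = 128. Would deviate. ✗
Try competent → no bond, incompetent → bond:
  If types separate, no bond earns payment 187 and bond earns 64.
  Competent: no bond gives 187 − 0 = 187; bond gives 64 − 43 = 21. No deviation. ✓
  Incompetent: bond gives 64 − 59 = 5; no bond gives 187 − 0 = 187. Would deviate. ✗
Neither assignment is incentive-compatible.

None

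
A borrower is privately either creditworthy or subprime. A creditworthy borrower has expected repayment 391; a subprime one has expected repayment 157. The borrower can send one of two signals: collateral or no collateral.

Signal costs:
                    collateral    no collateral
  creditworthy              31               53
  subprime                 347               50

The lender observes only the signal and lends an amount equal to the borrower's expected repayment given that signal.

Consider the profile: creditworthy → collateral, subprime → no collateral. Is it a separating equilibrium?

Yes

If types separate, collateral earns payment 391 and no collateral earns 157.
Creditworthy: collateral gives 391 − 31 = 360; no collateral gives 157 − 53 = 104. No deviation. ✓
Subprime: no collateral gives 157 − 50 = 107; collateral gives 391 − 347 = 44. No deviation. ✓
Both incentive constraints hold.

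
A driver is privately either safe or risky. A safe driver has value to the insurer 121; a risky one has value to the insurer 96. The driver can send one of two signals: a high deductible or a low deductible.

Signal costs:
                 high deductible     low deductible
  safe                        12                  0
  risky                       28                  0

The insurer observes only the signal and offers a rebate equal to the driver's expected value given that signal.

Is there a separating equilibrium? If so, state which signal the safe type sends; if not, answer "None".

high deductible

Try safe → high deductible, risky → low deductible:
  If types separate, high deductible earns payment 121 and low deductible earns 96.
  Safe: high deductible gives 121 − 12 = 109; low deductible gives 96 − 0 = 96. No deviation. ✓
  Risky: low deductible gives 96 − 0 = 96; high deductible gives 121 − 28 = 93. No deviation. ✓
Both hold — the safe type sends high deductible.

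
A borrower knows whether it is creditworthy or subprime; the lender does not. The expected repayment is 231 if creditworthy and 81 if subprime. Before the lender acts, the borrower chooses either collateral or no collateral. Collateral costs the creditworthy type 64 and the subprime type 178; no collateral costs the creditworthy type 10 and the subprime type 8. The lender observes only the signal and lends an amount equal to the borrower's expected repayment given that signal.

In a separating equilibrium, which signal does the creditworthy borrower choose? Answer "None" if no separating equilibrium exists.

Try creditworthy → collateral, subprime → no collateral:
  If types separate, collateral earns payment 231 and no collateral earns 81.
  Creditworthy: collateral gives 231 − 64 = 167; no collateral gives 81 − 10 = 71. No deviation. ✓
  Subprime: no collateral gives 81 − 8 = 73; collateral gives 231 − 178 = 53. No deviation. ✓
Both hold — the creditworthy type sends collateral.

collateral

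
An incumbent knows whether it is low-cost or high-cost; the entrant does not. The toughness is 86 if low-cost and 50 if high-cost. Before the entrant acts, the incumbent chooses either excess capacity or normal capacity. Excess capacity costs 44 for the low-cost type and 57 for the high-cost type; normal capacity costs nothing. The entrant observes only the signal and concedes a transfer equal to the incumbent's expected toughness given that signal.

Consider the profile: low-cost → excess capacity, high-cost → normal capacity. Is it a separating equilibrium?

No

Under separation the entrant infers type exactly: excess capacity → low-cost (pays 86), normal capacity → high-cost (pays 50).
Low-cost: excess capacity gives 86 − 44 = 42; normal capacity gives 50 − 0 = 50. Would deviate. ✗
High-cost: normal capacity gives 50 − 0 = 50; excess capacity gives 86 − 57 = 29. No deviation. ✓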